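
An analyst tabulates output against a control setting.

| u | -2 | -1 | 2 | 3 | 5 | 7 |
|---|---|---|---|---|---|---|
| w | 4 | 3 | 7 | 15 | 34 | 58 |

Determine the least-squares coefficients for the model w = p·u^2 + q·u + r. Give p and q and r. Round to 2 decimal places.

Setting ∂/∂p … = 0 gives: 3140·p + 494·q + 92·r = 3874;  494·p + 92·q + 14·r = 624;  92·p + 14·q + 6·r = 121.
Solving the 3×3 system (Gaussian elimination) gives p = 36503/36870, q = 20231/18435, r = 29807/12290.

p = 0.99, q = 1.10, r = 2.43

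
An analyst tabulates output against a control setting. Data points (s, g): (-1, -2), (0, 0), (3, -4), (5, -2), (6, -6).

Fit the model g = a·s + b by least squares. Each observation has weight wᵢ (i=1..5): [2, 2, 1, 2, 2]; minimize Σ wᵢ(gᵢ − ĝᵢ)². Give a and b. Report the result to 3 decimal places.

a = -0.521, b = -1.335

Setting ∂/∂a … = 0 gives: 133·a + 23·b = -100;  23·a + 9·b = -24.
Eliminating b: 9·(row 1) − 23·(row 2) gives 668·a = 9·(-100) − 23·(-24) = -348, so a = -87/167.
Then b = ((-24) − 23·(-87/167))/9 = -223/167.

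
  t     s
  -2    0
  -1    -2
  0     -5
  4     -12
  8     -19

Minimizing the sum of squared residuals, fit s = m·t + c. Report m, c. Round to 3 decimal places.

Entries of MᵀM: Σt·t = 85, Σt = 9, Σ1 = 5.
For Mᵀs: Σt·s = -198, Σs = -38.
MᵀM·[m, c]ᵀ = Mᵀs becomes [[85, 9]; [9, 5]]·[m, c]ᵀ = [-198, -38]ᵀ.
Δ = 85·5 − 9² = 344.
m = ((-198)·5 − 9·(-38))/344 = -81/43; c = (85·(-38) − 9·(-198))/344 = -181/43.

m = -1.884, c = -4.209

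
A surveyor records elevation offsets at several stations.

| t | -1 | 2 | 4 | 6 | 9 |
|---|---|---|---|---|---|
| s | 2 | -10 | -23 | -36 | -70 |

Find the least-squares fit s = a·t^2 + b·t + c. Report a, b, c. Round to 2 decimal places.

Normal-equation sums: Σt^2·t^2 = 8130, Σt^2·t = 1016, Σt^2 = 138, Σt·t = 138, Σt = 20, Σ1 = 5.
For Xᵀs: Σt^2·s = -7372, Σt·s = -960, Σs = -137.
Inverting the 3×3 Gram matrix, [a, b, c]ᵀ = [-737/1523, -142754/44167, -49265/44167]ᵀ.

a = -0.48, b = -3.23, c = -1.12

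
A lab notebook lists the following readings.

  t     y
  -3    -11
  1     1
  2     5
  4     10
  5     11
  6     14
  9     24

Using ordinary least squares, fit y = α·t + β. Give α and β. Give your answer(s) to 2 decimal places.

Compute the Gram sums: Σt·t = 172, Σt = 24, Σ1 = 7.
And Σt·y = 439, Σy = 54.
XᵀX·[α, β]ᵀ = Xᵀy becomes [[172, 24]; [24, 7]]·[α, β]ᵀ = [439, 54]ᵀ.
det = 172·7 − 24² = 628.
α = (439·7 − 24·54)/628 = 1777/628; β = (172·54 − 24·439)/628 = -312/157.

α = 2.83, β = -1.99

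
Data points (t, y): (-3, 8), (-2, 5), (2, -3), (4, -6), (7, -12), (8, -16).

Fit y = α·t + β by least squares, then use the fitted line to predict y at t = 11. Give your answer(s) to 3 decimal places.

Entries of XᵀX: Σt·t = 146, Σt = 16, Σ1 = 6.
Right-hand side: Σt·y = -276, Σy = -24.
Normal equations: [[146, 16]; [16, 6]]·[α, β]ᵀ = [-276, -24]ᵀ.
Determinant 146·6 − 16² = 620.
α = ((-276)·6 − 16·(-24))/620 = -318/155; β = (146·(-24) − 16·(-276))/620 = 228/155.
At t = 11: ŷ = (-318/155)·(11) + (228/155)·(1) = -654/31.

ŷ = -21.097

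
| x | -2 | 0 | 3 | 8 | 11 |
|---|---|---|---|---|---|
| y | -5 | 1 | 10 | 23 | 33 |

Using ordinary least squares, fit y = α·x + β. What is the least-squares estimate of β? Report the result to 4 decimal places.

Normal-equation sums: Σx·x = 198, Σx = 20, Σ1 = 5.
And Σx·y = 587, Σy = 62.
So AᵀA·[α, β]ᵀ = Aᵀy: [[198, 20]; [20, 5]]·[α, β]ᵀ = [587, 62]ᵀ.
det = 198·5 − 20² = 590.
α = (587·5 − 20·62)/590 = 339/118; β = (198·62 − 20·587)/590 = 268/295.

β = 0.9085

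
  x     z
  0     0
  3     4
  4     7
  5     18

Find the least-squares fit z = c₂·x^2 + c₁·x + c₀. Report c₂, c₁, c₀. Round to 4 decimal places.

c₂ = 1.2680, c₁ = -2.9061, c₀ = 0.1188

The normal equations are: 962·c₂ + 216·c₁ + 50·c₀ = 598;  216·c₂ + 50·c₁ + 12·c₀ = 130;  50·c₂ + 12·c₁ + 4·c₀ = 29.
(Σx^2·x^2 = 962, Σx^2·x = 216, Σx^2 = 50, Σx·x = 50, Σx = 12, Σ1 = 4, Σx^2·z = 598, Σx·z = 130, Σz = 29.)
Inverting the 3×3 Gram matrix, [c₂, c₁, c₀]ᵀ = [459/362, -526/181, 43/362]ᵀ.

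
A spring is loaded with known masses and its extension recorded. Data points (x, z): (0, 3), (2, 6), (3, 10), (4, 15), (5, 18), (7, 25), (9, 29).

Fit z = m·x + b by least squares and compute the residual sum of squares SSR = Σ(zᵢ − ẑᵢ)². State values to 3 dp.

SSR = 10.433

From the data, Σx·x = 184, Σx = 30, Σ1 = 7.
Right-hand side: Σx·z = 628, Σz = 106.
Normal equations: [[184, 30]; [30, 7]]·[m, b]ᵀ = [628, 106]ᵀ.
Eliminating b: 7·(row 1) − 30·(row 2) gives 388·m = 7·628 − 30·106 = 1216, so m = 304/97.
Then b = (106 − 30·(304/97))/7 = 166/97.
Residuals: 125/97, -192/97, -108/97, 73/97, 60/97, 131/97, -89/97; SSR = 1012/97.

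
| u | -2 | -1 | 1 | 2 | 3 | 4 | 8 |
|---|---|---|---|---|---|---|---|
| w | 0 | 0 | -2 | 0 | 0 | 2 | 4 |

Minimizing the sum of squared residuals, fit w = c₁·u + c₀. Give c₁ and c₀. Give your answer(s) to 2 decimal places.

Sums needed: Σu·u = 99, Σu = 15, Σ1 = 7.
Moment sums: Σu·w = 38, Σw = 4.
Determinant 99·7 − 15² = 468.
c₁ = (38·7 − 15·4)/468 = 103/234; c₀ = (99·4 − 15·38)/468 = -29/78.

c₁ = 0.44, c₀ = -0.37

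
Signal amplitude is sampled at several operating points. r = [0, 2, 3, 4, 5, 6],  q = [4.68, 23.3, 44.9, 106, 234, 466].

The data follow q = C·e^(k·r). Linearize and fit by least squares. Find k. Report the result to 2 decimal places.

k = 0.77

With ln qᵢ as the transformed response and rᵢ as the regressor:
XᵀX = [[90.0000, 20.0000]; [20.0000, 6]], rhs = [100.5057, 24.7591]ᵀ  (here Σr = 20.0000, Σ(r)² = 90.0000, Σln q = 24.7591, Σr·ln q = 100.5057).
Slope k = (n·Σr·ln q − Σr·Σln q)/(n·Σ(r)² − (Σr)²) = (6·100.5057 − 20.0000·24.7591)/140.0000 = 0.77037; ln C = (Σln q − k·Σr)/n = 1.55863.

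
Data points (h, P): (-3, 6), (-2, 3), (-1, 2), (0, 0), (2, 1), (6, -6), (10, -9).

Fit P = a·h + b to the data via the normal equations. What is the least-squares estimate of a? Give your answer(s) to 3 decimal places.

With design matrix M, MᵀM = [[154, 12]; [12, 7]] and MᵀP = [-150, -3]ᵀ.
Eliminating b: 7·(row 1) − 12·(row 2) gives 934·a = 7·(-150) − 12·(-3) = -1014, so a = -507/467.
Then b = ((-3) − 12·(-507/467))/7 = 669/467.

a = -1.086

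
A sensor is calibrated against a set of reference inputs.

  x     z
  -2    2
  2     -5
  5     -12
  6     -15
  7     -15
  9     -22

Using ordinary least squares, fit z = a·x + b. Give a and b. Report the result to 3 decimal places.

From the data, Σx·x = 199, Σx = 27, Σ1 = 6.
For Aᵀz: Σx·z = -467, Σz = -67.
So AᵀA·[a, b]ᵀ = Aᵀz: [[199, 27]; [27, 6]]·[a, b]ᵀ = [-467, -67]ᵀ.
Determinant 199·6 − 27² = 465.
a = ((-467)·6 − 27·(-67))/465 = -331/155; b = (199·(-67) − 27·(-467))/465 = -724/465.

a = -2.135, b = -1.557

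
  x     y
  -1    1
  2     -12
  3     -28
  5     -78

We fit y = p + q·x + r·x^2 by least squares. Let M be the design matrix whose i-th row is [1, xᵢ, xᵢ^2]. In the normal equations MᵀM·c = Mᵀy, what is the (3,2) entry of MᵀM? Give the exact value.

Row 3 ↔ basis x^2, column 2 ↔ basis x, so (MᵀM)_{3,2} = Σᵢ (x^2)·(x) = (1)·(-1) + (4)·(2) + (9)·(3) + (25)·(5) = 159.

159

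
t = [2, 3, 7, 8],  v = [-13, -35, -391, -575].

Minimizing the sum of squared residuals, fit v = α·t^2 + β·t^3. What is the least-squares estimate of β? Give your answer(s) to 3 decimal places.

Sums needed: Σt^2·t^2 = 6594, Σt^2·t^3 = 49850, Σt^3·t^3 = 380586.
Moment sums: Σt^2·v = -56326, Σt^3·v = -429562.
So AᵀA·[α, β]ᵀ = Aᵀv: [[6594, 49850]; [49850, 380586]]·[α, β]ᵀ = [-56326, -429562]ᵀ.
Δ = 6594·380586 − 49850² = 24561584.
α = ((-56326)·380586 − 49850·(-429562))/24561584 = -2902667/3070198; β = (6594·(-429562) − 49850·(-56326))/24561584 = -3085091/3070198.

β = -1.005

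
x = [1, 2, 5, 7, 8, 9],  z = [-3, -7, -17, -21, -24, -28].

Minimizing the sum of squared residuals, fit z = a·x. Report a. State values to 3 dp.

Compute the Gram sums: Σx·x = 224.
Moment sums: Σx·z = -693.
Hence a = -693 / 224 ≈ -3.09375.

a = -3.094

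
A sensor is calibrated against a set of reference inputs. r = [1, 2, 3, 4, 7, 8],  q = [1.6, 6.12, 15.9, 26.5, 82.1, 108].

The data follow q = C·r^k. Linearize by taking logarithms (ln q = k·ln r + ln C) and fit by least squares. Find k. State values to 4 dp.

Linearized form: ln q = k·ln r + ln C. From the 6 transformed points,
AᵀA = [[11.7199, 7.2034]; [7.2034, 6]], rhs = [27.1515, 17.4151]ᵀ  (here Σln r = 7.2034, Σ(ln r)² = 11.7199, Σln q = 17.4151, Σln r·ln q = 27.1515).
Slope k = (n·Σln r·ln q − Σln r·Σln q)/(n·Σ(ln r)² − (Σln r)²) = (6·27.1515 − 7.2034·17.4151)/18.4301 = 2.03261; ln C = (Σln q − k·Σln r)/n = 0.46223.

k = 2.0326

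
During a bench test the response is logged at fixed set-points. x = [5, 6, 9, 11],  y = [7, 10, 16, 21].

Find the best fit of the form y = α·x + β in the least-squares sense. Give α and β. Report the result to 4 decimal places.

Compute the Gram sums: Σx·x = 263, Σx = 31, Σ1 = 4.
Moment sums: Σx·y = 470, Σy = 54.
MᵀM·[α, β]ᵀ = Mᵀy becomes [[263, 31]; [31, 4]]·[α, β]ᵀ = [470, 54]ᵀ.
Δ = 263·4 − 31² = 91.
α = (470·4 − 31·54)/91 = 206/91; β = (263·54 − 31·470)/91 = -368/91.

α = 2.2637, β = -4.0440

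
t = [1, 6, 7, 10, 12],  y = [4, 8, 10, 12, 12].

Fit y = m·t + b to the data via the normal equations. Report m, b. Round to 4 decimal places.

m = 0.7740, b = 3.6271

XᵀX·[m, b]ᵀ = Xᵀy reads: 330·m + 36·b = 386;  36·m + 5·b = 46.
(Σt·t = 330, Σt = 36, Σ1 = 5, Σt·y = 386, Σy = 46.)
Δ = 330·5 − 36² = 354.
m = (386·5 − 36·46)/354 = 137/177; b = (330·46 − 36·386)/354 = 214/59.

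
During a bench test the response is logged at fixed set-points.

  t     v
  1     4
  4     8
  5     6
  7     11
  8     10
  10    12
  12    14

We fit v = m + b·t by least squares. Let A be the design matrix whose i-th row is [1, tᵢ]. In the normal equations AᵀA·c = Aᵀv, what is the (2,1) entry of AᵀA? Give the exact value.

47

Row 2 ↔ basis t, column 1 ↔ basis 1, so (AᵀA)_{2,1} = Σᵢ t = (1)·(1) + (4)·(1) + (5)·(1) + (7)·(1) + (8)·(1) + (10)·(1) + (12)·(1) = 47.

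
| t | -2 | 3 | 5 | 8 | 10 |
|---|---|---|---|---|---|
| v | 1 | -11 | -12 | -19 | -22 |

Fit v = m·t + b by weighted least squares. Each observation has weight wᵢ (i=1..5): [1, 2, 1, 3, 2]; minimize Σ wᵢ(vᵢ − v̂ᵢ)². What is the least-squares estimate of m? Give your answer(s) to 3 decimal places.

m = -1.851

Setting ∂/∂m … = 0 gives: 439·m + 53·b = -1024;  53·m + 9·b = -134.
(Σwᵢ·t·t = 439, Σwᵢ·t = 53, Σwᵢ·1 = 9, Σwᵢ·t·v = -1024, Σwᵢ·v = -134.)
Determinant 439·9 − 53² = 1142.
m = ((-1024)·9 − 53·(-134))/1142 = -1057/571; b = (439·(-134) − 53·(-1024))/1142 = -2277/571.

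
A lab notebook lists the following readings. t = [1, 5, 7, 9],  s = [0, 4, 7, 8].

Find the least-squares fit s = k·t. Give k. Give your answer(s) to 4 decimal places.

AᵀA·[k]ᵀ = Aᵀs reads: 156·k = 141.
Hence k = 141 / 156 ≈ 0.903846.

k = 0.9038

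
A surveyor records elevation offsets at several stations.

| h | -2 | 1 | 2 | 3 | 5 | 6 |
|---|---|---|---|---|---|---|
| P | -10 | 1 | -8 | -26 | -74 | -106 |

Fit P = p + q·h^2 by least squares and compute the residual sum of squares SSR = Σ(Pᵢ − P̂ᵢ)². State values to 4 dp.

SSR = 6.7867

The normal system XᵀX·[p, q]ᵀ = XᵀP is [[6, 79]; [79, 2035]]·[p, q]ᵀ = [-223, -5971]ᵀ.
Determinant 6·2035 − 79² = 5969.
p = ((-223)·2035 − 79·(-5971))/5969 = 17904/5969; q = (6·(-5971) − 79·(-223))/5969 = -18209/5969.
Residuals: -4758/5969, 6274/5969, 7180/5969, -9217/5969, -4385/5969, 4906/5969; SSR = 40510/5969.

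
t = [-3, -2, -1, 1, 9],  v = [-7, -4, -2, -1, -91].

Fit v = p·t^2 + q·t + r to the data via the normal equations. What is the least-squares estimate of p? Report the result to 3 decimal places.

Forming MᵀM = [[6660, 694, 96]; [694, 96, 4]; [96, 4, 5]] and Mᵀv = [-7453, -789, -105]ᵀ gives MᵀM·[p, q, r]ᵀ = Mᵀv.
Inverting the 3×3 Gram matrix, [p, q, r]ᵀ = [-173569/165158, -100319/165158, -3967/11797]ᵀ.

p = -1.051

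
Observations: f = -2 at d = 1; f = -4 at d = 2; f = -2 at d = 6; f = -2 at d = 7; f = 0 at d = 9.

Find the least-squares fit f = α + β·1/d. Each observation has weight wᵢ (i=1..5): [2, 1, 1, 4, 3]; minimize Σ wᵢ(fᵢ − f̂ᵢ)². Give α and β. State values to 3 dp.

The normal system XᵀWX·[α, β]ᵀ = XᵀWf is [[11, 25/7]; [25/7, 6341/2646]]·[α, β]ᵀ = [-18, -157/21]ᵀ.
Determinant 11·(6341/2646) − (25/7)² = 5143/378.
α = ((-18)·(6341/2646) − (25/7)·(-157/21))/(5143/378) = -43488/36001; β = (11·(-157/21) − (25/7)·(-18))/(5143/378) = -6786/5143.

α = -1.208, β = -1.319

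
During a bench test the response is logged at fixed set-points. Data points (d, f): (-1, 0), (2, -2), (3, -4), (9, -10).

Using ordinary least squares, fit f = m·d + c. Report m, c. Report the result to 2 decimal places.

m = -1.02, c = -0.67

Normal-equation sums: Σd·d = 95, Σd = 13, Σ1 = 4.
Right-hand side: Σd·f = -106, Σf = -16.
So AᵀA·[m, c]ᵀ = Aᵀf: [[95, 13]; [13, 4]]·[m, c]ᵀ = [-106, -16]ᵀ.
Eliminating c: 4·(row 1) − 13·(row 2) gives 211·m = 4·(-106) − 13·(-16) = -216, so m = -216/211.
Then c = ((-16) − 13·(-216/211))/4 = -142/211.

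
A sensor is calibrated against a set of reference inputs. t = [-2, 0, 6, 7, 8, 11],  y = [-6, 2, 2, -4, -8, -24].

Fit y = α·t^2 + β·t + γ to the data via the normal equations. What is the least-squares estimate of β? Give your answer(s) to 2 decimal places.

Forming XᵀX = [[22450, 2394, 274]; [2394, 274, 30]; [274, 30, 6]] and Xᵀy = [-3564, -332, -38]ᵀ gives XᵀX·[α, β, γ]ᵀ = Xᵀy.
Solving the 3×3 system (Gaussian elimination) gives α = -6101/13774, β = 34609/13774, γ = 9166/6887.

β = 2.51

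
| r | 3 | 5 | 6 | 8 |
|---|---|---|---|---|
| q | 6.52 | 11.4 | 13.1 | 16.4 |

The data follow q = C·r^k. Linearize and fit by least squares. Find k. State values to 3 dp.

With ln qᵢ as the transformed response and ln rᵢ as the regressor:
AᵀA = [[11.3317, 6.5793]; [6.5793, 4]], rhs = [16.4028, 9.6784]ᵀ  (here Σln r = 6.5793, Σ(ln r)² = 11.3317, Σln q = 9.6784, Σln r·ln q = 16.4028).
Solving (det = 2.0403): k = 0.94822, ln C = 0.85995.

k = 0.948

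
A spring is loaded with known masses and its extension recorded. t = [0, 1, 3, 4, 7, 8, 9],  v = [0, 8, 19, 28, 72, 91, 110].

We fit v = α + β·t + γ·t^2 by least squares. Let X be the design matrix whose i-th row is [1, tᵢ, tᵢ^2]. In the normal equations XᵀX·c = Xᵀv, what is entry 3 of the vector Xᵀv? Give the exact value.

Entry 3 ↔ basis t^2, so (Xᵀv)_{3} = Σᵢ (t^2)·vᵢ = (0)·(0) + (1)·(8) + (9)·(19) + (16)·(28) + (49)·(72) + (64)·(91) + (81)·(110) = 18889.

18889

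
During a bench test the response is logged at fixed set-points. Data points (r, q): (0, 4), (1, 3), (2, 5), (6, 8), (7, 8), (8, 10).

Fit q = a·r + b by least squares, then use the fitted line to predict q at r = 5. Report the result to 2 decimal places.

Sums needed: Σr·r = 154, Σr = 24, Σ1 = 6.
Moment sums: Σr·q = 197, Σq = 38.
Eliminating b: 6·(row 1) − 24·(row 2) gives 348·a = 6·197 − 24·38 = 270, so a = 45/58.
Then b = (38 − 24·(45/58))/6 = 281/87.
At r = 5: q̂ = (45/58)·(5) + (281/87)·(1) = 1237/174.

q̂ = 7.11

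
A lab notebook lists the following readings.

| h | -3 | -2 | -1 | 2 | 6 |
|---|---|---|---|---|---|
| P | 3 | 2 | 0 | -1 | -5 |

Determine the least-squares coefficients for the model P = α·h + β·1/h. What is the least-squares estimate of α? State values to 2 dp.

From the data, Σh·h = 54, Σh·1/h = 5, Σ1/h·1/h = 59/36.
Right-hand side: Σh·P = -45, Σ1/h·P = -10/3.
So XᵀX·[α, β]ᵀ = XᵀP: [[54, 5]; [5, 59/36]]·[α, β]ᵀ = [-45, -10/3]ᵀ.
Δ = 54·(59/36) − 5² = 127/2.
α = ((-45)·(59/36) − 5·(-10/3))/(127/2) = -685/762; β = (54·(-10/3) − 5·(-45))/(127/2) = 90/127.

α = -0.90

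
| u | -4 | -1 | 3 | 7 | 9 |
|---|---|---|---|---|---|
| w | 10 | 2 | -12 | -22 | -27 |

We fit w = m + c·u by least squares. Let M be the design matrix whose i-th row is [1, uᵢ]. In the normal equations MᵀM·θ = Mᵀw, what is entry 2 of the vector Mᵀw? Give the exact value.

-475

Entry 2 ↔ basis u, so (Mᵀw)_{2} = Σᵢ (u)·wᵢ = (-4)·(10) + (-1)·(2) + (3)·(-12) + (7)·(-22) + (9)·(-27) = -475.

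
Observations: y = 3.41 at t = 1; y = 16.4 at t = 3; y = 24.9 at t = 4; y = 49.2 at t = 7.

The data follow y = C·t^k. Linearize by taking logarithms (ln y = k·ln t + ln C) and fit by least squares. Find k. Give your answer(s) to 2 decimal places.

Let Y = ln y. Fitting Y = k·ln t + ln C by least squares:
Sums: Σln t = 4.4308, Σ(ln t)² = 6.9153, Σln y = 11.1348, Σln t·ln y = 15.1109.
Normal system: [[6.9153, 4.4308]; [4.4308, 4]]·[k, ln C]ᵀ = [15.1109, 11.1348]ᵀ.
Slope k = (n·Σln t·ln y − Σln t·Σln y)/(n·Σ(ln t)² − (Σln t)²) = (4·15.1109 − 4.4308·11.1348)/8.0292 = 1.38342; ln C = (Σln y − k·Σln t)/n = 1.25127.

k = 1.38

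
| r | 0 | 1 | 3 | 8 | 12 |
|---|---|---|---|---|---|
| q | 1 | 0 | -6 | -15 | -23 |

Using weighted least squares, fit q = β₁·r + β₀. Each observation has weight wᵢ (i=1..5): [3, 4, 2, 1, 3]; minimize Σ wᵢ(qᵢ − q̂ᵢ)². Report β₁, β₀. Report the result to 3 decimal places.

β₁ = -2.035, β₀ = 1.300

XᵀWX·[β₁, β₀]ᵀ = XᵀWq reads: 518·β₁ + 54·β₀ = -984;  54·β₁ + 13·β₀ = -93.
(Σwᵢ·r·r = 518, Σwᵢ·r = 54, Σwᵢ·1 = 13, Σwᵢ·r·q = -984, Σwᵢ·q = -93.)
Eliminating β₀: 13·(row 1) − 54·(row 2) gives 3818·β₁ = 13·(-984) − 54·(-93) = -7770, so β₁ = -3885/1909.
Then β₀ = ((-93) − 54·(-3885/1909))/13 = 2481/1909.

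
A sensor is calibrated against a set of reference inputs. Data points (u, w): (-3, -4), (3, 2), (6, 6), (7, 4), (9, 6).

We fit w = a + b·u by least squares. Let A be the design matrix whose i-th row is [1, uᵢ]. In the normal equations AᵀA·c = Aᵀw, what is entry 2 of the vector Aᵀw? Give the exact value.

136

Entry 2 ↔ basis u, so (Aᵀw)_{2} = Σᵢ (u)·wᵢ = (-3)·(-4) + (3)·(2) + (6)·(6) + (7)·(4) + (9)·(6) = 136.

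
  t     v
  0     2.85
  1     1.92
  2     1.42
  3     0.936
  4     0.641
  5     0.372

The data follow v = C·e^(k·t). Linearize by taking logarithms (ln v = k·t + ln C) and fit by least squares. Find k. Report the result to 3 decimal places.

k = -0.397

Linearized form: ln v = k·t + ln C. From the 6 transformed points,
Σt = 15.0000, Σ(t)² = 55.0000, Σln v = 0.5506, Σt·ln v = -5.5680.
Equations: 55.0000·k + 15.0000·ln C = -5.5680;  15.0000·k + 6·ln C = 0.5506.
Solving (det = 105.0000): k = -0.39682, ln C = 1.08382.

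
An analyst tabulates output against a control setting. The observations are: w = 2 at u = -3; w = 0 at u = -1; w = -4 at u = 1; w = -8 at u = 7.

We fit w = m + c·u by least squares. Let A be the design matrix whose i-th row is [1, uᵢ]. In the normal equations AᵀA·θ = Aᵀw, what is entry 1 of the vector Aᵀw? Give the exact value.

-10

Entry 1 ↔ basis 1, so (Aᵀw)_{1} = Σᵢ wᵢ = (1)·(2) + (1)·(0) + (1)·(-4) + (1)·(-8) = -10.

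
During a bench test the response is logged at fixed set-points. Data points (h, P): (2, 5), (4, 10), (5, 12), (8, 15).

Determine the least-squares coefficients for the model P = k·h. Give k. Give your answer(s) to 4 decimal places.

k = 2.1101

Compute the Gram sums: Σh·h = 109.
Moment sums: Σh·P = 230.
XᵀX·[k]ᵀ = XᵀP becomes [[109]]·[k]ᵀ = [230]ᵀ.
k = 230/109 = 2.11009.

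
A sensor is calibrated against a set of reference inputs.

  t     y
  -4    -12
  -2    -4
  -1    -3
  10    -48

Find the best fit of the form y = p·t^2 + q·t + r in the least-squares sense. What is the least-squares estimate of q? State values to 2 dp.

q = 0.51

Forming XᵀX = [[10273, 927, 121]; [927, 121, 3]; [121, 3, 4]] and Xᵀy = [-5011, -421, -67]ᵀ gives XᵀX·[p, q, r]ᵀ = Xᵀy.
Inverting the 3×3 Gram matrix, [p, q, r]ᵀ = [-1478/2865, 2439/4775, -21884/14325]ᵀ.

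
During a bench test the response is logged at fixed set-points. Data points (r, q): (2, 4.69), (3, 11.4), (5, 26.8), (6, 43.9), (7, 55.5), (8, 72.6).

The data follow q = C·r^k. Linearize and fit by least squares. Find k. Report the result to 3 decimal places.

k = 1.957

Taking logs, ln q = k·ln r + ln C, so regress ln q on ln r.
Σln r = 9.2183, Σ(ln r)² = 15.5987, Σln q = 19.3507, Σln r·ln q = 32.5394.
Equations: 15.5987·k + 9.2183·ln C = 32.5394;  9.2183·k + 6·ln C = 19.3507.
Δ = 15.5987·6 − (9.2183)² = 8.6152; k = (32.5394·6 − 9.2183·19.3507)/8.6152 = 1.95651, ln C = (15.5987·19.3507 − 9.2183·32.5394)/8.6152 = 0.21917.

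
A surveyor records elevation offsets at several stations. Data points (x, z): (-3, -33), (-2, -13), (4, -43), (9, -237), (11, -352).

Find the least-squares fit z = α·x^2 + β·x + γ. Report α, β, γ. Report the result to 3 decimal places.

The normal equations are: 21555·α + 2089·β + 231·γ = -62826;  2089·α + 231·β + 19·γ = -6052;  231·α + 19·β + 5·γ = -678.
Solving the 3×3 system (Gaussian elimination) gives α = -991168/326479, β = 414309/326479, γ = -52965/326479.

α = -3.036, β = 1.269, γ = -0.162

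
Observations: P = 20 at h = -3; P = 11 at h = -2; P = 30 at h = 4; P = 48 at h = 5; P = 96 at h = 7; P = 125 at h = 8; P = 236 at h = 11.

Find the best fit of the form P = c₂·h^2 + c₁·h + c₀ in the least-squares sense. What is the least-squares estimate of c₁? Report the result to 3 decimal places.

c₁ = -0.506

Forming AᵀA = [[22116, 2340, 288]; [2340, 288, 30]; [288, 30, 7]] and AᵀP = [43164, 4546, 566]ᵀ gives AᵀA·[c₂, c₁, c₀]ᵀ = AᵀP.
Solving the 3×3 system (Gaussian elimination) gives c₂ = 80165/40272, c₁ = -61183/120816, c₀ = 22733/20136.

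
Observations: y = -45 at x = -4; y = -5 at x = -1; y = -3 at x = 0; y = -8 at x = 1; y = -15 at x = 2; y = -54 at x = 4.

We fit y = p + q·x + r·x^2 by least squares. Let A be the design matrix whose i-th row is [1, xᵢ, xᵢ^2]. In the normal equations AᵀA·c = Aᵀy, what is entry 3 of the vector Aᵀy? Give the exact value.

Entry 3 ↔ basis x^2, so (Aᵀy)_{3} = Σᵢ (x^2)·yᵢ = (16)·(-45) + (1)·(-5) + (0)·(-3) + (1)·(-8) + (4)·(-15) + (16)·(-54) = -1657.

-1657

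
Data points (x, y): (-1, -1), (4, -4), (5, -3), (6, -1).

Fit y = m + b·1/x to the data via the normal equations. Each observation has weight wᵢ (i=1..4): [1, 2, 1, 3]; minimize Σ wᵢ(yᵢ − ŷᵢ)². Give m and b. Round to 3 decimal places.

Sums needed: Σwᵢ·1 = 7, Σwᵢ·1/x = 1/5, Σwᵢ·1/x·1/x = 749/600.
Moment sums: Σwᵢ·y = -15, Σwᵢ·1/x·y = -21/10.
Normal equations: [[7, 1/5]; [1/5, 749/600]]·[m, b]ᵀ = [-15, -21/10]ᵀ.
Δ = 7·(749/600) − (1/5)² = 5219/600.
m = ((-15)·(749/600) − (1/5)·(-21/10))/(5219/600) = -10983/5219; b = (7·(-21/10) − (1/5)·(-15))/(5219/600) = -7020/5219.

m = -2.104, b = -1.345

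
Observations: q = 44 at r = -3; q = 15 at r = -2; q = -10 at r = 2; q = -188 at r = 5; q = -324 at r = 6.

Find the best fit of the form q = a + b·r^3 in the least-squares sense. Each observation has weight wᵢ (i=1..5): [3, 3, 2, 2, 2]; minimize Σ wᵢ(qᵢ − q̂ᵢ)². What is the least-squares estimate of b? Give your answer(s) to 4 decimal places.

b = -1.5160

With design matrix X, XᵀWX = [[12, 593]; [593, 127069]] and XᵀWq = [-867, -191052]ᵀ.
det = 12·127069 − 593² = 1173179.
a = ((-867)·127069 − 593·(-191052))/1173179 = 3125013/1173179; b = (12·(-191052) − 593·(-867))/1173179 = -1778493/1173179.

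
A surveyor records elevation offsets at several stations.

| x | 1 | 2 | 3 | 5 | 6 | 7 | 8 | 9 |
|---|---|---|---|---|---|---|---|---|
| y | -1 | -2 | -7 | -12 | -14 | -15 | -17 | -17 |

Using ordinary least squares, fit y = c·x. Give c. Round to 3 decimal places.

c = -2.097

Entries of AᵀA: Σx·x = 269.
For Aᵀy: Σx·y = -564.
Hence c = -564 / 269 ≈ -2.09665.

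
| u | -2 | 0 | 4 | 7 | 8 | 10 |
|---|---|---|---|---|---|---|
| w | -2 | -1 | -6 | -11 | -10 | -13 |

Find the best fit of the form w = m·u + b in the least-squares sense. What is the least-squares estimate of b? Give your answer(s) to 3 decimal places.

Compute the Gram sums: Σu·u = 233, Σu = 27, Σ1 = 6.
Moment sums: Σu·w = -307, Σw = -43.
So XᵀX·[m, b]ᵀ = Xᵀw: [[233, 27]; [27, 6]]·[m, b]ᵀ = [-307, -43]ᵀ.
det = 233·6 − 27² = 669.
m = ((-307)·6 − 27·(-43))/669 = -227/223; b = (233·(-43) − 27·(-307))/669 = -1730/669.

b = -2.586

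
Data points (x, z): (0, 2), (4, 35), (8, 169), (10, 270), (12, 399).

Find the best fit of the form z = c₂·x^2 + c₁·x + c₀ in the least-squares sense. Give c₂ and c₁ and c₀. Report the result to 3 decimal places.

Compute the Gram sums: Σx^2·x^2 = 35088, Σx^2·x = 3304, Σx^2 = 324, Σx·x = 324, Σx = 34, Σ1 = 5.
And Σx^2·z = 95832, Σx·z = 8980, Σz = 875.
So MᵀM·[c₂, c₁, c₀]ᵀ = Mᵀz: [[35088, 3304, 324]; [3304, 324, 34]; [324, 34, 5]]·[c₂, c₁, c₀]ᵀ = [95832, 8980, 875]ᵀ.
Solving the 3×3 system (Gaussian elimination) gives c₂ = 23127/7504, c₁ = -14661/3752, c₀ = 1745/938.

c₂ = 3.082, c₁ = -3.908, c₀ = 1.860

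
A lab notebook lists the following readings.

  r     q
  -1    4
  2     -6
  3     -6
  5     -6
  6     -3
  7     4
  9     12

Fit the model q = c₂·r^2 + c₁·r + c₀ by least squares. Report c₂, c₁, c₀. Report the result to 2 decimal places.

Normal-equation sums: Σr^2·r^2 = 10981, Σr^2·r = 1447, Σr^2 = 205, Σr·r = 205, Σr = 31, Σ1 = 7.
And Σr^2·q = 836, Σr·q = 54, Σq = -1.
So AᵀA·[c₂, c₁, c₀]ᵀ = Aᵀq: [[10981, 1447, 205]; [1447, 205, 31]; [205, 31, 7]]·[c₂, c₁, c₀]ᵀ = [836, 54, -1]ᵀ.
Inverting the 3×3 Gram matrix, [c₂, c₁, c₀]ᵀ = [15803/27048, -102485/27048, -1067/2254]ᵀ.

c₂ = 0.58, c₁ = -3.79, c₀ = -0.47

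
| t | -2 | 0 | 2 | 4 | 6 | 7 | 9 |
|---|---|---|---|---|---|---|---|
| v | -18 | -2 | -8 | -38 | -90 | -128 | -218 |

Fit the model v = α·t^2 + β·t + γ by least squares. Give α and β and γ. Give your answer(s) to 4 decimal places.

α = -2.9795, β = 2.7845, γ = -1.1857

Compute the Gram sums: Σt^2·t^2 = 10546, Σt^2·t = 1352, Σt^2 = 190, Σt·t = 190, Σt = 26, Σ1 = 7.
Moment sums: Σt^2·v = -27882, Σt·v = -3530, Σv = -502.
Solving the 3×3 system (Gaussian elimination) gives α = -149101/50043, β = 139345/50043, γ = -59338/50043.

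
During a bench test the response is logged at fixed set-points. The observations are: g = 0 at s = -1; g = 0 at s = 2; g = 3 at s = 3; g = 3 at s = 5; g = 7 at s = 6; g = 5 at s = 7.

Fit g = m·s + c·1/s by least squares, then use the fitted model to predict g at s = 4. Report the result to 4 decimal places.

Setting ∂/∂m … = 0 gives: 124·m + 6·c = 101;  6·m + (31957/22050)·c = 731/210.
Δ = 124·(31957/22050) − 6² = 1584434/11025.
m = (101·(31957/22050) − 6·(731/210))/(1584434/11025) = 2767127/3168868; c = (124·(731/210) − 6·101)/(1584434/11025) = -961170/792217.
At s = 4: ĝ = (2767127/3168868)·(4) + (-961170/792217)·(1/4) = 5053669/1584434.

ĝ = 3.1896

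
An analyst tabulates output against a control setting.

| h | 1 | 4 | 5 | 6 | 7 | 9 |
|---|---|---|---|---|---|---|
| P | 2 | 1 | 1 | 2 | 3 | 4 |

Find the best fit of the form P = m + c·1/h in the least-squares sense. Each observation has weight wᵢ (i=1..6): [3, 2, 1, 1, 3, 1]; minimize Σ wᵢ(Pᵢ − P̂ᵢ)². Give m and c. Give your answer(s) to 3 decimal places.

m = 2.409, c = -0.566

From the data, Σwᵢ·1 = 11, Σwᵢ·1/h = 1388/315, Σwᵢ·1/h·1/h = 2592827/793800.
Right-hand side: Σwᵢ·P = 24, Σwᵢ·1/h·P = 5521/630.
XᵀWX·[m, c]ᵀ = XᵀWP becomes [[11, 1388/315]; [1388/315, 2592827/793800]]·[m, c]ᵀ = [24, 5521/630]ᵀ.
Determinant 11·(2592827/793800) − (1388/315)² = 2621749/158760.
m = (24·(2592827/793800) − (1388/315)·(5521/630))/(2621749/158760) = 31575256/13108745; c = (11·(5521/630) − (1388/315)·24)/(2621749/158760) = -1485036/2621749.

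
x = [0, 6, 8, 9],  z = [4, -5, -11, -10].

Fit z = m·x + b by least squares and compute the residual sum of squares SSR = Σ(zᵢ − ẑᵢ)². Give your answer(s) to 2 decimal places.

SSR = 4.75

Compute the Gram sums: Σx·x = 181, Σx = 23, Σ1 = 4.
Moment sums: Σx·z = -208, Σz = -22.
AᵀA·[m, b]ᵀ = Aᵀz becomes [[181, 23]; [23, 4]]·[m, b]ᵀ = [-208, -22]ᵀ.
Eliminating b: 4·(row 1) − 23·(row 2) gives 195·m = 4·(-208) − 23·(-22) = -326, so m = -326/195.
Then b = ((-22) − 23·(-326/195))/4 = 802/195.
Residuals: -22/195, 179/195, -113/65, 14/15; SSR = 926/195.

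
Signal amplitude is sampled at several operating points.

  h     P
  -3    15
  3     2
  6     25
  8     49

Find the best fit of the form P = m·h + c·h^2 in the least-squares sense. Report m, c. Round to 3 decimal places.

m = -2.041, c = 1.022

With design matrix M, MᵀM = [[118, 728]; [728, 5554]] and MᵀP = [503, 4189]ᵀ.
Determinant 118·5554 − 728² = 125388.
m = (503·5554 − 728·4189)/125388 = -42655/20898; c = (118·4189 − 728·503)/125388 = 21353/20898.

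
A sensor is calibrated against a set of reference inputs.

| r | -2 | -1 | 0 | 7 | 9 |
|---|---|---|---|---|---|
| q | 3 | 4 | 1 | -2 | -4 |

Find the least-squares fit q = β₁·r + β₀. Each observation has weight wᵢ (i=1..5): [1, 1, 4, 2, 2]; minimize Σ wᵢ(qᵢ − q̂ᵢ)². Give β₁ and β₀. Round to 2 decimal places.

β₁ = -0.59, β₀ = 1.62

From the data, Σwᵢ·r·r = 265, Σwᵢ·r = 29, Σwᵢ·1 = 10.
Moment sums: Σwᵢ·r·q = -110, Σwᵢ·q = -1.
det = 265·10 − 29² = 1809.
β₁ = ((-110)·10 − 29·(-1))/1809 = -119/201; β₀ = (265·(-1) − 29·(-110))/1809 = 325/201.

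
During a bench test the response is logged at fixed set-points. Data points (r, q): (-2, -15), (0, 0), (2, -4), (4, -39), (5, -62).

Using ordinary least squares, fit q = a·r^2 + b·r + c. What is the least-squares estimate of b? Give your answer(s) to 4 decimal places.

Normal-equation sums: Σr^2·r^2 = 913, Σr^2·r = 189, Σr^2 = 49, Σr·r = 49, Σr = 9, Σ1 = 5.
Right-hand side: Σr^2·q = -2250, Σr·q = -444, Σq = -120.
So MᵀM·[a, b, c]ᵀ = Mᵀq: [[913, 189, 49]; [189, 49, 9]; [49, 9, 5]]·[a, b, c]ᵀ = [-2250, -444, -120]ᵀ.
Inverting the 3×3 Gram matrix, [a, b, c]ᵀ = [-7653/2522, 2994/1261, 3693/2522]ᵀ.

b = 2.3743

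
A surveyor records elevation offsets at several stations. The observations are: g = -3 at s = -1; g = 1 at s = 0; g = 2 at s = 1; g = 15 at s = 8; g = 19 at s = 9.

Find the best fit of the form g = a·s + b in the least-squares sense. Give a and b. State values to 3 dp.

a = 2.022, b = -0.076

Setting ∂/∂a … = 0 gives: 147·a + 17·b = 296;  17·a + 5·b = 34.
Eliminating b: 5·(row 1) − 17·(row 2) gives 446·a = 5·296 − 17·34 = 902, so a = 451/223.
Then b = (34 − 17·(451/223))/5 = -17/223.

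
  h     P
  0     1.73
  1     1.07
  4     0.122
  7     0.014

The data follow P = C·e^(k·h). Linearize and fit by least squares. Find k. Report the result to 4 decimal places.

k = -0.6986

With ln Pᵢ as the transformed response and hᵢ as the regressor:
XᵀX = [[66.0000, 12.0000]; [12.0000, 4]], rhs = [-38.2282, -5.7567]ᵀ  (here Σh = 12.0000, Σ(h)² = 66.0000, Σln P = -5.7567, Σh·ln P = -38.2282).
Δ = 66.0000·4 − (12.0000)² = 120.0000; k = (-38.2282·4 − 12.0000·-5.7567)/120.0000 = -0.69861, ln C = (66.0000·-5.7567 − 12.0000·-38.2282)/120.0000 = 0.65666.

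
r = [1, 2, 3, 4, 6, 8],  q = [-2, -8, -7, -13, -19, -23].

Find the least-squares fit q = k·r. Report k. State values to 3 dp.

k = -2.992

From the data, Σr·r = 130.
And Σr·q = -389.
So XᵀX·[k]ᵀ = Xᵀq: [[130]]·[k]ᵀ = [-389]ᵀ.
Hence k = -389 / 130 ≈ -2.99231.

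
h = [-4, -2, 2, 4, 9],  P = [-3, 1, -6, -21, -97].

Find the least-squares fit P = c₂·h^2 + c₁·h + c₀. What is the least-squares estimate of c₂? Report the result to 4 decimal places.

c₂ = -0.9744

Compute the Gram sums: Σh^2·h^2 = 7105, Σh^2·h = 729, Σh^2 = 121, Σh·h = 121, Σh = 9, Σ1 = 5.
For XᵀP: Σh^2·P = -8261, Σh·P = -959, ΣP = -126.
Inverting the 3×3 Gram matrix, [c₂, c₁, c₀]ᵀ = [-107435/110252, -123119/55126, 264805/110252]ᵀ.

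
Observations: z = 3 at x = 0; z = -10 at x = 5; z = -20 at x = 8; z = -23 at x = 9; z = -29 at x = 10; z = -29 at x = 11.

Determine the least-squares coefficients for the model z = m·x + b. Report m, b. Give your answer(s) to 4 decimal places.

Entries of MᵀM: Σx·x = 391, Σx = 43, Σ1 = 6.
And Σx·z = -1026, Σz = -108.
Δ = 391·6 − 43² = 497.
m = ((-1026)·6 − 43·(-108))/497 = -216/71; b = (391·(-108) − 43·(-1026))/497 = 270/71.

m = -3.0423, b = 3.8028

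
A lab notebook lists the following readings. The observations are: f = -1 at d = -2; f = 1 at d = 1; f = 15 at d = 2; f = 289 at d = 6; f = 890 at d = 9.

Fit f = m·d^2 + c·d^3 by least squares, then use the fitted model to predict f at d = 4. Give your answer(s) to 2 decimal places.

f̂ = 96.18

Entries of MᵀM: Σd^2·d^2 = 7890, Σd^2·d^3 = 66826, Σd^3·d^3 = 578226.
Moment sums: Σd^2·f = 82551, Σd^3·f = 711363.
So MᵀM·[m, c]ᵀ = Mᵀf: [[7890, 66826]; [66826, 578226]]·[m, c]ᵀ = [82551, 711363]ᵀ.
Eliminating c: 578226·(row 1) − 66826·(row 2) gives 96488864·m = 578226·82551 − 66826·711363 = 195590688, so m = 6112209/3015277.
Then c = (711363 − 66826·(6112209/3015277))/578226 = 6006309/6030554.
At d = 4: f̂ = (6112209/3015277)·(16) + (6006309/6030554)·(64) = 289997232/3015277.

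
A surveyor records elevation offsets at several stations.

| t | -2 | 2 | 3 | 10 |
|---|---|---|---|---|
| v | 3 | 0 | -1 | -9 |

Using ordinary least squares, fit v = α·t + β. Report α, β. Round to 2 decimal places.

α = -1.02, β = 1.57

Setting ∂/∂α … = 0 gives: 117·α + 13·β = -99;  13·α + 4·β = -7.
Determinant 117·4 − 13² = 299.
α = ((-99)·4 − 13·(-7))/299 = -305/299; β = (117·(-7) − 13·(-99))/299 = 36/23.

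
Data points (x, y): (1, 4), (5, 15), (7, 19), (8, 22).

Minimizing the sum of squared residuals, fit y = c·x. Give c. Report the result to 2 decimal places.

From the data, Σx·x = 139.
Moment sums: Σx·y = 388.
Hence c = 388 / 139 ≈ 2.79137.

c = 2.79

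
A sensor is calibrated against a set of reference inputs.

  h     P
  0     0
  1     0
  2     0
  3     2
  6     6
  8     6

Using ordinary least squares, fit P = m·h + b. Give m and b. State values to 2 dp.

The normal system AᵀA·[m, b]ᵀ = AᵀP is [[114, 20]; [20, 6]]·[m, b]ᵀ = [90, 14]ᵀ.
Eliminating b: 6·(row 1) − 20·(row 2) gives 284·m = 6·90 − 20·14 = 260, so m = 65/71.
Then b = (14 − 20·(65/71))/6 = -51/71.

m = 0.92, b = -0.72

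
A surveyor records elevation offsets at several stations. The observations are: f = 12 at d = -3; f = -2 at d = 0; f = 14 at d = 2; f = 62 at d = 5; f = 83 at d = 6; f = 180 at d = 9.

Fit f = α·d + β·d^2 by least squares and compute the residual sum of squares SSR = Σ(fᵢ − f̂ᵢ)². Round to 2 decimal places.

XᵀX·[α, β]ᵀ = Xᵀf reads: 155·α + 1051·β = 2420;  1051·α + 8579·β = 19282.
(Σd·d = 155, Σd·d^2 = 1051, Σd^2·d^2 = 8579, Σd·f = 2420, Σd^2·f = 19282.)
Eliminating β: 8579·(row 1) − 1051·(row 2) gives 225144·α = 8579·2420 − 1051·19282 = 495798, so α = 82633/37524.
Then β = (19282 − 1051·(82633/37524))/8579 = 74215/37524.
Residuals: 2521/3127, -2, 10535/6254, 4829/3127, -8841/6254, -66/3127; SSR = 74243/6254.

SSR = 11.87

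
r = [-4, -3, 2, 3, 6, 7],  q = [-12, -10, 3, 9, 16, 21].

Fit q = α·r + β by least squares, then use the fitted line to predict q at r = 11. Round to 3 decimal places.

q̂ = 31.643

MᵀM·[α, β]ᵀ = Mᵀq reads: 123·α + 11·β = 354;  11·α + 6·β = 27.
(Σr·r = 123, Σr = 11, Σ1 = 6, Σr·q = 354, Σq = 27.)
Eliminating β: 6·(row 1) − 11·(row 2) gives 617·α = 6·354 − 11·27 = 1827, so α = 1827/617.
Then β = (27 − 11·(1827/617))/6 = -573/617.
At r = 11: q̂ = (1827/617)·(11) + (-573/617)·(1) = 19524/617.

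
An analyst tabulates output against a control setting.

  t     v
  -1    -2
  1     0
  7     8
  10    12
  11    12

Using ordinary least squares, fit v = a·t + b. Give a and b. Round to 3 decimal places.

The normal system XᵀX·[a, b]ᵀ = Xᵀv is [[272, 28]; [28, 5]]·[a, b]ᵀ = [310, 30]ᵀ.
Determinant 272·5 − 28² = 576.
a = (310·5 − 28·30)/576 = 355/288; b = (272·30 − 28·310)/576 = -65/72.

a = 1.233, b = -0.903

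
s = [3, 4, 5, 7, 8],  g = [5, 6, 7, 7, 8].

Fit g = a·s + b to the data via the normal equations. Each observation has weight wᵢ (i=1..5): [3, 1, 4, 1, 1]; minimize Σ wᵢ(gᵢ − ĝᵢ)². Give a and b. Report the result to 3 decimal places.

The normal system MᵀWM·[a, b]ᵀ = MᵀWg is [[256, 48]; [48, 10]]·[a, b]ᵀ = [322, 64]ᵀ.
Eliminating b: 10·(row 1) − 48·(row 2) gives 256·a = 10·322 − 48·64 = 148, so a = 37/64.
Then b = (64 − 48·(37/64))/10 = 29/8.

a = 0.578, b = 3.625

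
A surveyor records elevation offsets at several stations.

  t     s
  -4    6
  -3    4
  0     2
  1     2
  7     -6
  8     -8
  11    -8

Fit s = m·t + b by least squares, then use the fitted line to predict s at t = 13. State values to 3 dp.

Compute the Gram sums: Σt·t = 260, Σt = 20, Σ1 = 7.
And Σt·s = -228, Σs = -8.
AᵀA·[m, b]ᵀ = Aᵀs becomes [[260, 20]; [20, 7]]·[m, b]ᵀ = [-228, -8]ᵀ.
det = 260·7 − 20² = 1420.
m = ((-228)·7 − 20·(-8))/1420 = -359/355; b = (260·(-8) − 20·(-228))/1420 = 124/71.
At t = 13: ŝ = (-359/355)·(13) + (124/71)·(1) = -57/5.

ŝ = -11.400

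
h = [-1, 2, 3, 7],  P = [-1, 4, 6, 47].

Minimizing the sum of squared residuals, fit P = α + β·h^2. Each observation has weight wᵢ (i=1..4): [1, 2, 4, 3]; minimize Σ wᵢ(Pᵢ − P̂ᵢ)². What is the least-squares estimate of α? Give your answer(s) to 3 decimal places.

α = -1.901

From the data, Σwᵢ·1 = 10, Σwᵢ·h^2 = 192, Σwᵢ·h^2·h^2 = 7560.
Moment sums: Σwᵢ·P = 172, Σwᵢ·h^2·P = 7156.
Determinant 10·7560 − 192² = 38736.
α = (172·7560 − 192·7156)/38736 = -1534/807; β = (10·7156 − 192·172)/38736 = 4817/4842.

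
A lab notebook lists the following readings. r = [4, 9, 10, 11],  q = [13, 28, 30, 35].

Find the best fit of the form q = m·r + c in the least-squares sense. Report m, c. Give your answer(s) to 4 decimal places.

m = 3.0345, c = 0.7069

Sums needed: Σr·r = 318, Σr = 34, Σ1 = 4.
For Xᵀq: Σr·q = 989, Σq = 106.
Normal equations: [[318, 34]; [34, 4]]·[m, c]ᵀ = [989, 106]ᵀ.
Δ = 318·4 − 34² = 116.
m = (989·4 − 34·106)/116 = 88/29; c = (318·106 − 34·989)/116 = 41/58.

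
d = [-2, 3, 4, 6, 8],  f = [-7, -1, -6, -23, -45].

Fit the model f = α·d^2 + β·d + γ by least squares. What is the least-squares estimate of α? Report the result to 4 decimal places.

From the data, Σd^2·d^2 = 5745, Σd^2·d = 811, Σd^2 = 129, Σd·d = 129, Σd = 19, Σ1 = 5.
For Xᵀf: Σd^2·f = -3841, Σd·f = -511, Σf = -82.
XᵀX·[α, β, γ]ᵀ = Xᵀf becomes [[5745, 811, 129]; [811, 129, 19]; [129, 19, 5]]·[α, β, γ]ᵀ = [-3841, -511, -82]ᵀ.
Row-reducing yields α = -5318/5369, β = 44749/21476, γ = 3795/3068.

α = -0.9905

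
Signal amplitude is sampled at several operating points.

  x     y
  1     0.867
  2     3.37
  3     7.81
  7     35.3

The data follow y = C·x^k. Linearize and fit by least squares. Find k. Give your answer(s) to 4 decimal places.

k = 1.9090

Linearized form: ln y = k·ln x + ln C. From the 4 transformed points,
Σln x = 3.7377, Σ(ln x)² = 5.4740, Σln y = 6.6915, Σln x·ln y = 10.0352.
Normal system: [[5.4740, 3.7377]; [3.7377, 4]]·[k, ln C]ᵀ = [10.0352, 6.6915]ᵀ.
Solving (det = 7.9257): k = 1.90901, ln C = -0.11094.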